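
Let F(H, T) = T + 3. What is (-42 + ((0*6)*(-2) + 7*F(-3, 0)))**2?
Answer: 441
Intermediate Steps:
F(H, T) = 3 + T
(-42 + ((0*6)*(-2) + 7*F(-3, 0)))**2 = (-42 + ((0*6)*(-2) + 7*(3 + 0)))**2 = (-42 + (0*(-2) + 7*3))**2 = (-42 + (0 + 21))**2 = (-42 + 21)**2 = (-21)**2 = 441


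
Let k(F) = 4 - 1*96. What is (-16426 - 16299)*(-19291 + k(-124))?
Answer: 634308675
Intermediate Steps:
k(F) = -92 (k(F) = 4 - 96 = -92)
(-16426 - 16299)*(-19291 + k(-124)) = (-16426 - 16299)*(-19291 - 92) = -32725*(-19383) = 634308675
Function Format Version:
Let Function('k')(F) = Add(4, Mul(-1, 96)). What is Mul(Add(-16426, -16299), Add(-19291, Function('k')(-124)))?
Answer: 634308675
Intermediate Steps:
Function('k')(F) = -92 (Function('k')(F) = Add(4, -96) = -92)
Mul(Add(-16426, -16299), Add(-19291, Function('k')(-124))) = Mul(Add(-16426, -16299), Add(-19291, -92)) = Mul(-32725, -19383) = 634308675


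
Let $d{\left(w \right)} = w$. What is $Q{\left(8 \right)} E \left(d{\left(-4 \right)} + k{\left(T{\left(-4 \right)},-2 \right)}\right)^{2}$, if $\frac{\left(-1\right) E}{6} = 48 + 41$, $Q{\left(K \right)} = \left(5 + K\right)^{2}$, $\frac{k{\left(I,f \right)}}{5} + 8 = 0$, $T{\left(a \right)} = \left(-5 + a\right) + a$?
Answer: $-174716256$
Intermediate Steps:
$T{\left(a \right)} = -5 + 2 a$
$k{\left(I,f \right)} = -40$ ($k{\left(I,f \right)} = -40 + 5 \cdot 0 = -40 + 0 = -40$)
$E = -534$ ($E = - 6 \left(48 + 41\right) = \left(-6\right) 89 = -534$)
$Q{\left(8 \right)} E \left(d{\left(-4 \right)} + k{\left(T{\left(-4 \right)},-2 \right)}\right)^{2} = \left(5 + 8\right)^{2} \left(-534\right) \left(-4 - 40\right)^{2} = 13^{2} \left(-534\right) \left(-44\right)^{2} = 169 \left(-534\right) 1936 = \left(-90246\right) 1936 = -174716256$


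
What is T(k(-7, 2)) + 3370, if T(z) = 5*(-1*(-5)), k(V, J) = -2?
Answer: 3395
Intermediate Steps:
T(z) = 25 (T(z) = 5*5 = 25)
T(k(-7, 2)) + 3370 = 25 + 3370 = 3395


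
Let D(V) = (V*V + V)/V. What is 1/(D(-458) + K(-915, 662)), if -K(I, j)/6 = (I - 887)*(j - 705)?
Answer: -1/465373 ≈ -2.1488e-6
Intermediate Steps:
K(I, j) = -6*(-887 + I)*(-705 + j) (K(I, j) = -6*(I - 887)*(j - 705) = -6*(-887 + I)*(-705 + j))
D(V) = (V + V²)/V (D(V) = (V² + V)/V = (V + V²)/V)
1/(D(-458) + K(-915, 662)) = 1/((1 - 458) + (-3752010 + 4230*(-915) + 5322*662 - 6*(-915)*662)) = 1/(-457 + (-3752010 - 3870450 + 3523164 + 3634380)) = 1/(-457 - 464916) = 1/(-465373) = -1/465373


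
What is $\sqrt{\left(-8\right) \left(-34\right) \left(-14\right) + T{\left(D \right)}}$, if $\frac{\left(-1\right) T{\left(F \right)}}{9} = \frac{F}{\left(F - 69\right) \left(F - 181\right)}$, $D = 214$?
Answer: $\frac{i \sqrt{9688671190}}{1595} \approx 61.712 i$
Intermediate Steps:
$T{\left(F \right)} = - \frac{9 F}{\left(-181 + F\right) \left(-69 + F\right)}$ ($T{\left(F \right)} = - 9 \frac{F}{\left(F - 69\right) \left(F - 181\right)} = - 9 \frac{F}{\left(-69 + F\right) \left(-181 + F\right)} = - 9 \frac{F}{\left(-181 + F\right) \left(-69 + F\right)} = - \frac{9 F}{\left(-181 + F\right) \left(-69 + F\right)}$)
$\sqrt{\left(-8\right) \left(-34\right) \left(-14\right) + T{\left(D \right)}} = \sqrt{\left(-8\right) \left(-34\right) \left(-14\right) - \frac{1926}{12489 + 214^{2} - 53500}} = \sqrt{272 \left(-14\right) - \frac{1926}{12489 + 45796 - 53500}} = \sqrt{-3808 - \frac{1926}{4785}} = \sqrt{-3808 - 1926 \cdot \frac{1}{4785}} = \sqrt{-3808 - \frac{642}{1595}} = \sqrt{- \frac{6074402}{1595}} = \frac{i \sqrt{9688671190}}{1595}$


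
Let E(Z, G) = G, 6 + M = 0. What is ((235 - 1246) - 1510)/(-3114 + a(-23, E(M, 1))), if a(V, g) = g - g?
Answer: 2521/3114 ≈ 0.80957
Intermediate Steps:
M = -6 (M = -6 + 0 = -6)
a(V, g) = 0
((235 - 1246) - 1510)/(-3114 + a(-23, E(M, 1))) = ((235 - 1246) - 1510)/(-3114 + 0) = (-1011 - 1510)/(-3114) = -2521*(-1/3114) = 2521/3114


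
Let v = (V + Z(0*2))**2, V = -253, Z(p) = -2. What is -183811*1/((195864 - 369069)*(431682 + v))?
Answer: 183811/86032135935 ≈ 2.1365e-6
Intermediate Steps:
v = 65025 (v = (-253 - 2)**2 = (-255)**2 = 65025)
-183811*1/((195864 - 369069)*(431682 + v)) = -183811*1/((195864 - 369069)*(431682 + 65025)) = -183811/((-173205*496707)) = -183811/(-86032135935) = -183811*(-1/86032135935) = 183811/86032135935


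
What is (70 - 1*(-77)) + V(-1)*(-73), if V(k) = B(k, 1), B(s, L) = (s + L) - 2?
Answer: 293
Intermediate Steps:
B(s, L) = -2 + L + s (B(s, L) = (L + s) - 2 = -2 + L + s)
V(k) = -1 + k (V(k) = -2 + 1 + k = -1 + k)
(70 - 1*(-77)) + V(-1)*(-73) = (70 - 1*(-77)) + (-1 - 1)*(-73) = (70 + 77) - 2*(-73) = 147 + 146 = 293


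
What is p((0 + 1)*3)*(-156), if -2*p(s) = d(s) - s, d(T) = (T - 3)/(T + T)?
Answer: -234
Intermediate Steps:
d(T) = (-3 + T)/(2*T) (d(T) = (-3 + T)/((2*T)) = (-3 + T)*(1/(2*T)) = (-3 + T)/(2*T))
p(s) = s/2 - (-3 + s)/(4*s) (p(s) = -((-3 + s)/(2*s) - s)/2 = -(-s + (-3 + s)/(2*s))/2 = s/2 - (-3 + s)/(4*s))
p((0 + 1)*3)*(-156) = ((3 - (0 + 1)*3 + 2*((0 + 1)*3)²)/(4*(((0 + 1)*3))))*(-156) = ((3 - 3 + 2*(1*3)²)/(4*((1*3))))*(-156) = ((¼)*(3 - 1*3 + 2*3²)/3)*(-156) = ((¼)*(⅓)*(3 - 3 + 2*9))*(-156) = ((¼)*(⅓)*(3 - 3 + 18))*(-156) = ((¼)*(⅓)*18)*(-156) = (3/2)*(-156) = -234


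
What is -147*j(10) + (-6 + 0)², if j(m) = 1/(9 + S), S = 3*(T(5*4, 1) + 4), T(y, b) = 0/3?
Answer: 29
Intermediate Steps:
T(y, b) = 0 (T(y, b) = 0*(⅓) = 0)
S = 12 (S = 3*(0 + 4) = 3*4 = 12)
j(m) = 1/21 (j(m) = 1/(9 + 12) = 1/21)
-147*j(10) + (-6 + 0)² = -147*1/21 + (-6 + 0)² = -7 + (-6)² = -7 + 36 = 29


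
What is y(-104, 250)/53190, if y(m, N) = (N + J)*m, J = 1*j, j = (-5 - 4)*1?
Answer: -12532/26595 ≈ -0.47122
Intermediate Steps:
j = -9 (j = -9*1 = -9)
J = -9 (J = 1*(-9) = -9)
y(m, N) = m*(-9 + N) (y(m, N) = (N - 9)*m = (-9 + N)*m = m*(-9 + N))
y(-104, 250)/53190 = -104*(-9 + 250)/53190 = -104*241*(1/53190) = -25064*1/53190 = -12532/26595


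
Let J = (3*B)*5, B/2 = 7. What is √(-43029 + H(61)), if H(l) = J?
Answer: I*√42819 ≈ 206.93*I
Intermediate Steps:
B = 14 (B = 2*7 = 14)
J = 210 (J = (3*14)*5 = 42*5 = 210)
H(l) = 210
√(-43029 + H(61)) = √(-43029 + 210) = √(-42819) = I*√42819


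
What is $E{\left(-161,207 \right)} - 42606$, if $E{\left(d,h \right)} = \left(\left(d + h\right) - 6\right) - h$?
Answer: $-42773$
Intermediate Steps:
$E{\left(d,h \right)} = -6 + d$ ($E{\left(d,h \right)} = \left(-6 + d + h\right) - h = -6 + d$)
$E{\left(-161,207 \right)} - 42606 = \left(-6 - 161\right) - 42606 = -167 - 42606 = -42773$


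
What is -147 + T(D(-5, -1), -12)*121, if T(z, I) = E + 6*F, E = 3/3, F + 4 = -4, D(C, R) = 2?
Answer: -5834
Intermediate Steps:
F = -8 (F = -4 - 4 = -8)
E = 1 (E = 3*(⅓) = 1)
T(z, I) = -47 (T(z, I) = 1 + 6*(-8) = 1 - 48 = -47)
-147 + T(D(-5, -1), -12)*121 = -147 - 47*121 = -147 - 5687 = -5834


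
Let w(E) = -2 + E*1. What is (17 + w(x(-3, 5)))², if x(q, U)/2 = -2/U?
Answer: 5041/25 ≈ 201.64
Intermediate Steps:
x(q, U) = -4/U (x(q, U) = 2*(-2/U) = -4/U)
w(E) = -2 + E
(17 + w(x(-3, 5)))² = (17 + (-2 - 4/5))² = (17 + (-2 - 4*⅕))² = (17 + (-2 - ⅘))² = (17 - 14/5)² = (71/5)² = 5041/25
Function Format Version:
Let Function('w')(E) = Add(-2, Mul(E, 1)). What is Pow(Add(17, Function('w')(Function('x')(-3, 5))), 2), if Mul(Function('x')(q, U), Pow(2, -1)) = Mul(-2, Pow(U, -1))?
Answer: Rational(5041, 25) ≈ 201.64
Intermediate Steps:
Function('x')(q, U) = Mul(-4, Pow(U, -1)) (Function('x')(q, U) = Mul(2, Mul(-2, Pow(U, -1))) = Mul(-4, Pow(U, -1)))
Function('w')(E) = Add(-2, E)
Pow(Add(17, Function('w')(Function('x')(-3, 5))), 2) = Pow(Add(17, Add(-2, Mul(-4, Pow(5, -1)))), 2) = Pow(Add(17, Add(-2, Mul(-4, Rational(1, 5)))), 2) = Pow(Add(17, Add(-2, Rational(-4, 5))), 2) = Pow(Add(17, Rational(-14, 5)), 2) = Pow(Rational(71, 5), 2) = Rational(5041, 25)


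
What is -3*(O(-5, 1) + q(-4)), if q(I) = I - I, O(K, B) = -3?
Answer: 9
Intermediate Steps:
q(I) = 0
-3*(O(-5, 1) + q(-4)) = -3*(-3 + 0) = -3*(-3) = 9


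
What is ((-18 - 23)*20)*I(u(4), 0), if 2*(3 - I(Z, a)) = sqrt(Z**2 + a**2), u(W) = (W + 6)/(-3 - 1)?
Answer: -1435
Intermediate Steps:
u(W) = -3/2 - W/4 (u(W) = (6 + W)/(-4) = (6 + W)*(-1/4) = -3/2 - W/4)
I(Z, a) = 3 - sqrt(Z**2 + a**2)/2
((-18 - 23)*20)*I(u(4), 0) = ((-18 - 23)*20)*(3 - sqrt((-3/2 - 1/4*4)**2 + 0**2)/2) = (-41*20)*(3 - sqrt((-3/2 - 1)**2 + 0)/2) = -820*(3 - sqrt((-5/2)**2 + 0)/2) = -820*(3 - sqrt(25/4 + 0)/2) = -820*(3 - sqrt(25/4)/2) = -820*(3 - 1/2*5/2) = -820*(3 - 5/4) = -820*7/4 = -1435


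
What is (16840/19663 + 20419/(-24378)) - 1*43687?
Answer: -20941119125095/479344614 ≈ -43687.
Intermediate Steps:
(16840/19663 + 20419/(-24378)) - 1*43687 = (16840*(1/19663) + 20419*(-1/24378)) - 43687 = (16840/19663 - 20419/24378) - 43687 = 9026723/479344614 - 43687 = -20941119125095/479344614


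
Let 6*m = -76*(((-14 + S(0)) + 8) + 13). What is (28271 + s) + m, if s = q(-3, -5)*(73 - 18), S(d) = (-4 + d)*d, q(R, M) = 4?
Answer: 85207/3 ≈ 28402.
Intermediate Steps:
S(d) = d*(-4 + d)
s = 220 (s = 4*(73 - 18) = 4*55 = 220)
m = -266/3 (m = (-76*(((-14 + 0*(-4 + 0)) + 8) + 13))/6 = (-76*(((-14 + 0*(-4)) + 8) + 13))/6 = (-76*(((-14 + 0) + 8) + 13))/6 = (-76*((-14 + 8) + 13))/6 = (-76*(-6 + 13))/6 = (-76*7)/6 = (⅙)*(-532) = -266/3 ≈ -88.667)
(28271 + s) + m = (28271 + 220) - 266/3 = 28491 - 266/3 = 85207/3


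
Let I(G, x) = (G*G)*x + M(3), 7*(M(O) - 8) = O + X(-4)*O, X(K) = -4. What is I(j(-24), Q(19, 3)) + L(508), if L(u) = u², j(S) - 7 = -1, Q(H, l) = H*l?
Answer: 1820859/7 ≈ 2.6012e+5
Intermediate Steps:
M(O) = 8 - 3*O/7 (M(O) = 8 + (O - 4*O)/7 = 8 + (-3*O)/7 = 8 - 3*O/7)
j(S) = 6 (j(S) = 7 - 1 = 6)
I(G, x) = 47/7 + x*G² (I(G, x) = (G*G)*x + (8 - 3/7*3) = G²*x + (8 - 9/7) = x*G² + 47/7 = 47/7 + x*G²)
I(j(-24), Q(19, 3)) + L(508) = (47/7 + (19*3)*6²) + 508² = (47/7 + 57*36) + 258064 = (47/7 + 2052) + 258064 = 14411/7 + 258064 = 1820859/7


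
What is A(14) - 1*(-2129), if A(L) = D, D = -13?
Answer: 2116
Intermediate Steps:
A(L) = -13
A(14) - 1*(-2129) = -13 - 1*(-2129) = -13 + 2129 = 2116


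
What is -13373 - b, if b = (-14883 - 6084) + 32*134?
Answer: 3306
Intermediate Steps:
b = -16679 (b = -20967 + 4288 = -16679)
-13373 - b = -13373 - 1*(-16679) = -13373 + 16679 = 3306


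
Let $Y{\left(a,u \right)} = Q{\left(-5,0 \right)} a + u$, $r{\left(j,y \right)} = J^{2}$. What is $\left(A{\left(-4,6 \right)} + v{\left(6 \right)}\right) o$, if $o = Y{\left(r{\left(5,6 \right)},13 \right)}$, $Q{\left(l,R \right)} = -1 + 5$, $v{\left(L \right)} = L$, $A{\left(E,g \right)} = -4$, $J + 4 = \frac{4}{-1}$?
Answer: $538$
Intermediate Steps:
$J = -8$ ($J = -4 + \frac{4}{-1} = -4 + 4 \left(-1\right) = -4 - 4 = -8$)
$Q{\left(l,R \right)} = 4$
$r{\left(j,y \right)} = 64$ ($r{\left(j,y \right)} = \left(-8\right)^{2} = 64$)
$Y{\left(a,u \right)} = u + 4 a$ ($Y{\left(a,u \right)} = 4 a + u = u + 4 a$)
$o = 269$ ($o = 13 + 4 \cdot 64 = 13 + 256 = 269$)
$\left(A{\left(-4,6 \right)} + v{\left(6 \right)}\right) o = \left(-4 + 6\right) 269 = 2 \cdot 269 = 538$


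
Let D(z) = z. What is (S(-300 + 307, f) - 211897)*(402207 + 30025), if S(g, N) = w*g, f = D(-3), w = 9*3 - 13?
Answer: -91546305368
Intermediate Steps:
w = 14 (w = 27 - 13 = 14)
f = -3
S(g, N) = 14*g
(S(-300 + 307, f) - 211897)*(402207 + 30025) = (14*(-300 + 307) - 211897)*(402207 + 30025) = (14*7 - 211897)*432232 = (98 - 211897)*432232 = -211799*432232 = -91546305368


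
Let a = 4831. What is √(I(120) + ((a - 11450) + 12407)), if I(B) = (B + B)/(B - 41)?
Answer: 2*√9035467/79 ≈ 76.099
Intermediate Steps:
I(B) = 2*B/(-41 + B) (I(B) = (2*B)/(-41 + B) = 2*B/(-41 + B))
√(I(120) + ((a - 11450) + 12407)) = √(2*120/(-41 + 120) + ((4831 - 11450) + 12407)) = √(2*120/79 + (-6619 + 12407)) = √(2*120*(1/79) + 5788) = √(240/79 + 5788) = √(457492/79) = 2*√9035467/79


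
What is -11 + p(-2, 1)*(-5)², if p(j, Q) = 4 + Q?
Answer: 114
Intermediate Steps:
-11 + p(-2, 1)*(-5)² = -11 + (4 + 1)*(-5)² = -11 + 5*25 = -11 + 125 = 114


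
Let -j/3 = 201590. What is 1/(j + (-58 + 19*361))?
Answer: -1/597969 ≈ -1.6723e-6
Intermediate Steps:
j = -604770 (j = -3*201590 = -604770)
1/(j + (-58 + 19*361)) = 1/(-604770 + (-58 + 19*361)) = 1/(-604770 + (-58 + 6859)) = 1/(-604770 + 6801) = 1/(-597969) = -1/597969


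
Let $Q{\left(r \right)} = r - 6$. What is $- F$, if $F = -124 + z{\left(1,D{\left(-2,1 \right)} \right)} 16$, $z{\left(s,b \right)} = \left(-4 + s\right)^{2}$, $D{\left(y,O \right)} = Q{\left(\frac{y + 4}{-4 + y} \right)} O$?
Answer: $-20$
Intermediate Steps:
$Q{\left(r \right)} = -6 + r$ ($Q{\left(r \right)} = r - 6 = -6 + r$)
$D{\left(y,O \right)} = O \left(-6 + \frac{4 + y}{-4 + y}\right)$ ($D{\left(y,O \right)} = \left(-6 + \frac{y + 4}{-4 + y}\right) O = \left(-6 + \frac{4 + y}{-4 + y}\right) O = O \left(-6 + \frac{4 + y}{-4 + y}\right)$)
$F = 20$ ($F = -124 + \left(-4 + 1\right)^{2} \cdot 16 = -124 + \left(-3\right)^{2} \cdot 16 = -124 + 9 \cdot 16 = -124 + 144 = 20$)
$- F = \left(-1\right) 20 = -20$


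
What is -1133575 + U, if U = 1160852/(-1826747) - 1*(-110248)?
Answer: -1869360688121/1826747 ≈ -1.0233e+6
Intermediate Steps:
U = 201394042404/1826747 (U = 1160852*(-1/1826747) + 110248 = -1160852/1826747 + 110248 = 201394042404/1826747 ≈ 1.1025e+5)
-1133575 + U = -1133575 + 201394042404/1826747 = -1869360688121/1826747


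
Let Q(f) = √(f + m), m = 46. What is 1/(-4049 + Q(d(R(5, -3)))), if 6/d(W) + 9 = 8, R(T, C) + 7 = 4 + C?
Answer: -4049/16394361 - 2*√10/16394361 ≈ -0.00024736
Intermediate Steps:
R(T, C) = -3 + C (R(T, C) = -7 + (4 + C) = -3 + C)
d(W) = -6 (d(W) = 6/(-9 + 8) = 6/(-1) = 6*(-1) = -6)
Q(f) = √(46 + f) (Q(f) = √(f + 46) = √(46 + f))
1/(-4049 + Q(d(R(5, -3)))) = 1/(-4049 + √(46 - 6)) = 1/(-4049 + √40) = 1/(-4049 + 2*√10)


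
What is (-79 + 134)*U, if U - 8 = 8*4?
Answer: 2200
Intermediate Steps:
U = 40 (U = 8 + 8*4 = 8 + 32 = 40)
(-79 + 134)*U = (-79 + 134)*40 = 55*40 = 2200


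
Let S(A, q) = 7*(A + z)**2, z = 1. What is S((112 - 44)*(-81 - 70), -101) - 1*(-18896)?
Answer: 737897919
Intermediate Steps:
S(A, q) = 7*(1 + A)**2 (S(A, q) = 7*(A + 1)**2 = 7*(1 + A)**2)
S((112 - 44)*(-81 - 70), -101) - 1*(-18896) = 7*(1 + (112 - 44)*(-81 - 70))**2 - 1*(-18896) = 7*(1 + 68*(-151))**2 + 18896 = 7*(1 - 10268)**2 + 18896 = 7*(-10267)**2 + 18896 = 7*105411289 + 18896 = 737879023 + 18896 = 737897919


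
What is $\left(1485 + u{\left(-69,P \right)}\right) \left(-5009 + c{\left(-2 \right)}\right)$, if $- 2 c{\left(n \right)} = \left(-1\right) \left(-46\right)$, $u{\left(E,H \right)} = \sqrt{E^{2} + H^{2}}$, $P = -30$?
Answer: $-7472520 - 15096 \sqrt{629} \approx -7.8511 \cdot 10^{6}$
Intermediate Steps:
$c{\left(n \right)} = -23$ ($c{\left(n \right)} = - \frac{\left(-1\right) \left(-46\right)}{2} = \left(- \frac{1}{2}\right) 46 = -23$)
$\left(1485 + u{\left(-69,P \right)}\right) \left(-5009 + c{\left(-2 \right)}\right) = \left(1485 + \sqrt{\left(-69\right)^{2} + \left(-30\right)^{2}}\right) \left(-5009 - 23\right) = \left(1485 + \sqrt{4761 + 900}\right) \left(-5032\right) = \left(1485 + \sqrt{5661}\right) \left(-5032\right) = \left(1485 + 3 \sqrt{629}\right) \left(-5032\right) = -7472520 - 15096 \sqrt{629}$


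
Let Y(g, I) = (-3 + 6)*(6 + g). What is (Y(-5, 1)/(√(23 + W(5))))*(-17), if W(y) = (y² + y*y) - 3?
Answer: -51*√70/70 ≈ -6.0957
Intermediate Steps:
W(y) = -3 + 2*y² (W(y) = (y² + y²) - 3 = 2*y² - 3 = -3 + 2*y²)
Y(g, I) = 18 + 3*g (Y(g, I) = 3*(6 + g) = 18 + 3*g)
(Y(-5, 1)/(√(23 + W(5))))*(-17) = ((18 + 3*(-5))/(√(23 + (-3 + 2*5²))))*(-17) = ((18 - 15)/(√(23 + (-3 + 2*25))))*(-17) = (3/√(23 + (-3 + 50)))*(-17) = (3/√(23 + 47))*(-17) = (3/√70)*(-17) = ((√70/70)*3)*(-17) = (3*√70/70)*(-17) = -51*√70/70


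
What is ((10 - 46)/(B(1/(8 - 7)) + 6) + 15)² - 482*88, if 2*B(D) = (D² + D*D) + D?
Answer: -1057799/25 ≈ -42312.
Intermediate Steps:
B(D) = D² + D/2 (B(D) = ((D² + D*D) + D)/2 = ((D² + D²) + D)/2 = (2*D² + D)/2 = (D + 2*D²)/2 = D² + D/2)
((10 - 46)/(B(1/(8 - 7)) + 6) + 15)² - 482*88 = ((10 - 46)/((½ + 1/(8 - 7))/(8 - 7) + 6) + 15)² - 482*88 = (-36/((½ + 1/1)/1 + 6) + 15)² - 42416 = (-36/(1*(½ + 1) + 6) + 15)² - 42416 = (-36/(1*(3/2) + 6) + 15)² - 42416 = (-36/(3/2 + 6) + 15)² - 42416 = (-36/15/2 + 15)² - 42416 = (-36*2/15 + 15)² - 42416 = (-24/5 + 15)² - 42416 = (51/5)² - 42416 = 2601/25 - 42416 = -1057799/25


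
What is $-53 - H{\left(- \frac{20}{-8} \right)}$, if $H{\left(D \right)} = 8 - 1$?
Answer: $-60$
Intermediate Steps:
$H{\left(D \right)} = 7$ ($H{\left(D \right)} = 8 - 1 = 7$)
$-53 - H{\left(- \frac{20}{-8} \right)} = -53 - 7 = -60$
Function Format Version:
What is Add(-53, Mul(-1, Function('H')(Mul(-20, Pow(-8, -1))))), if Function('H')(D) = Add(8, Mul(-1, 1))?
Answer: -60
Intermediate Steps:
Function('H')(D) = 7 (Function('H')(D) = Add(8, -1) = 7)
Add(-53, Mul(-1, Function('H')(Mul(-20, Pow(-8, -1))))) = Add(-53, Mul(-1, 7)) = Add(-53, -7) = -60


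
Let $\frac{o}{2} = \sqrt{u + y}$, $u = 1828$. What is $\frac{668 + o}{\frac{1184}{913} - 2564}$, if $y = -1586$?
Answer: $- \frac{152471}{584937} - \frac{10043 \sqrt{2}}{1169874} \approx -0.2728$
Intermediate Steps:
$o = 22 \sqrt{2}$ ($o = 2 \sqrt{1828 - 1586} = 2 \sqrt{242} = 2 \cdot 11 \sqrt{2} = 22 \sqrt{2} \approx 31.113$)
$\frac{668 + o}{\frac{1184}{913} - 2564} = \frac{668 + 22 \sqrt{2}}{\frac{1184}{913} - 2564} = \frac{668 + 22 \sqrt{2}}{- \frac{2339748}{913}} = \left(668 + 22 \sqrt{2}\right) \left(- \frac{913}{2339748}\right) = - \frac{152471}{584937} - \frac{10043 \sqrt{2}}{1169874}$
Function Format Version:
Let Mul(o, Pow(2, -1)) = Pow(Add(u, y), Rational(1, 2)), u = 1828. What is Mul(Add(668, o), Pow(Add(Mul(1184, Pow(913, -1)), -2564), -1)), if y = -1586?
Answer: Add(Rational(-152471, 584937), Mul(Rational(-10043, 1169874), Pow(2, Rational(1, 2)))) ≈ -0.27280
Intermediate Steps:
o = Mul(22, Pow(2, Rational(1, 2))) (o = Mul(2, Pow(Add(1828, -1586), Rational(1, 2))) = Mul(2, Pow(242, Rational(1, 2))) = Mul(2, Mul(11, Pow(2, Rational(1, 2)))) = Mul(22, Pow(2, Rational(1, 2))) ≈ 31.113)
Mul(Add(668, o), Pow(Add(Mul(1184, Pow(913, -1)), -2564), -1)) = Mul(Add(668, Mul(22, Pow(2, Rational(1, 2)))), Pow(Add(Mul(1184, Pow(913, -1)), -2564), -1)) = Mul(Add(668, Mul(22, Pow(2, Rational(1, 2)))), Pow(Add(Mul(1184, Rational(1, 913)), -2564), -1)) = Mul(Add(668, Mul(22, Pow(2, Rational(1, 2)))), Pow(Add(Rational(1184, 913), -2564), -1)) = Mul(Add(668, Mul(22, Pow(2, Rational(1, 2)))), Pow(Rational(-2339748, 913), -1)) = Mul(Add(668, Mul(22, Pow(2, Rational(1, 2)))), Rational(-913, 2339748)) = Add(Rational(-152471, 584937), Mul(Rational(-10043, 1169874), Pow(2, Rational(1, 2))))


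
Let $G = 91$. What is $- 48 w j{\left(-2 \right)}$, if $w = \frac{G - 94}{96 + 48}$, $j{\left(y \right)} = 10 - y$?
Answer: $12$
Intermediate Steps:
$w = - \frac{1}{48}$ ($w = \frac{91 - 94}{96 + 48} = - \frac{3}{144} = \left(-3\right) \frac{1}{144} = - \frac{1}{48} \approx -0.020833$)
$- 48 w j{\left(-2 \right)} = \left(-48\right) \left(- \frac{1}{48}\right) \left(10 - -2\right) = 1 \left(10 + 2\right) = 1 \cdot 12 = 12$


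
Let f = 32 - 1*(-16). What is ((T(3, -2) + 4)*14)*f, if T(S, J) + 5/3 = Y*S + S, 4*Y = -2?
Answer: 2576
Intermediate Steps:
Y = -1/2 (Y = (1/4)*(-2) = -1/2 ≈ -0.50000)
T(S, J) = -5/3 + S/2 (T(S, J) = -5/3 + (-S/2 + S) = -5/3 + S/2)
f = 48 (f = 32 + 16 = 48)
((T(3, -2) + 4)*14)*f = (((-5/3 + (1/2)*3) + 4)*14)*48 = (((-5/3 + 3/2) + 4)*14)*48 = ((-1/6 + 4)*14)*48 = ((23/6)*14)*48 = (161/3)*48 = 2576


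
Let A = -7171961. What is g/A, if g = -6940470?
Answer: 6940470/7171961 ≈ 0.96772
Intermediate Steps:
g/A = -6940470/(-7171961) = -6940470*(-1/7171961) = 6940470/7171961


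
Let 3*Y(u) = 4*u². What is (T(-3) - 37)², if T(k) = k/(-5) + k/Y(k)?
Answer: 537289/400 ≈ 1343.2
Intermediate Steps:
Y(u) = 4*u²/3 (Y(u) = (4*u²)/3 = 4*u²/3)
T(k) = -k/5 + 3/(4*k) (T(k) = k/(-5) + k/((4*k²/3)) = k*(-⅕) + k*(3/(4*k²)) = -k/5 + 3/(4*k))
(T(-3) - 37)² = ((-⅕*(-3) + (¾)/(-3)) - 37)² = ((⅗ + (¾)*(-⅓)) - 37)² = ((⅗ - ¼) - 37)² = (7/20 - 37)² = (-733/20)² = 537289/400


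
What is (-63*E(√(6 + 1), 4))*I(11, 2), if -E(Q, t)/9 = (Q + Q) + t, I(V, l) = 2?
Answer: 4536 + 2268*√7 ≈ 10537.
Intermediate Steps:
E(Q, t) = -18*Q - 9*t (E(Q, t) = -9*((Q + Q) + t) = -9*(2*Q + t) = -9*(t + 2*Q) = -18*Q - 9*t)
(-63*E(√(6 + 1), 4))*I(11, 2) = -63*(-18*√(6 + 1) - 9*4)*2 = -63*(-18*√7 - 36)*2 = -63*(-36 - 18*√7)*2 = (2268 + 1134*√7)*2 = 4536 + 2268*√7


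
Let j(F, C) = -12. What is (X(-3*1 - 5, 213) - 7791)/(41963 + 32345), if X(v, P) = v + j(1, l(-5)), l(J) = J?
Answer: -7811/74308 ≈ -0.10512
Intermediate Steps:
X(v, P) = -12 + v (X(v, P) = v - 12 = -12 + v)
(X(-3*1 - 5, 213) - 7791)/(41963 + 32345) = ((-12 + (-3*1 - 5)) - 7791)/(41963 + 32345) = ((-12 + (-3 - 5)) - 7791)/74308 = ((-12 - 8) - 7791)*(1/74308) = (-20 - 7791)*(1/74308) = -7811*1/74308 = -7811/74308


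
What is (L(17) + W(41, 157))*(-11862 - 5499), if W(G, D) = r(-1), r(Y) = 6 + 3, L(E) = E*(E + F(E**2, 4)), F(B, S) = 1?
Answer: -5468715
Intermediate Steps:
L(E) = E*(1 + E) (L(E) = E*(E + 1) = E*(1 + E))
r(Y) = 9
W(G, D) = 9
(L(17) + W(41, 157))*(-11862 - 5499) = (17*(1 + 17) + 9)*(-11862 - 5499) = (17*18 + 9)*(-17361) = (306 + 9)*(-17361) = 315*(-17361) = -5468715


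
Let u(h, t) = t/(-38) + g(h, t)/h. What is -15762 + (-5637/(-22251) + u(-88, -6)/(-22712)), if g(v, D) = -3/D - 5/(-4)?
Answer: -17757599875293891/1126626397952 ≈ -15762.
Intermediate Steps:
g(v, D) = 5/4 - 3/D (g(v, D) = -3/D - 5*(-¼) = -3/D + 5/4 = 5/4 - 3/D)
u(h, t) = -t/38 + (5/4 - 3/t)/h (u(h, t) = t/(-38) + (5/4 - 3/t)/h = t*(-1/38) + (5/4 - 3/t)/h = -t/38 + (5/4 - 3/t)/h)
-15762 + (-5637/(-22251) + u(-88, -6)/(-22712)) = -15762 + (-5637/(-22251) + (-1/38*(-6) + (5/4)/(-88) - 3/(-88*(-6)))/(-22712)) = -15762 + (-5637*(-1/22251) + (3/19 + (5/4)*(-1/88) - 3*(-1/88)*(-⅙))*(-1/22712)) = -15762 + (1879/7417 + (3/19 - 5/352 - 1/176)*(-1/22712)) = -15762 + (1879/7417 + (923/6688)*(-1/22712)) = -15762 + (1879/7417 - 923/151897856) = -15762 + 285409225533/1126626397952 = -17757599875293891/1126626397952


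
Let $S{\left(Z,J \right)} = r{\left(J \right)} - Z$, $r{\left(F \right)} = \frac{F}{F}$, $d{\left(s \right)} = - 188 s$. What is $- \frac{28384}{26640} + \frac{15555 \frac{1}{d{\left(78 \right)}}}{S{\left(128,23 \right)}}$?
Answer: $- \frac{1092623599}{1033592040} \approx -1.0571$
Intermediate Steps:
$r{\left(F \right)} = 1$
$S{\left(Z,J \right)} = 1 - Z$
$- \frac{28384}{26640} + \frac{15555 \frac{1}{d{\left(78 \right)}}}{S{\left(128,23 \right)}} = - \frac{28384}{26640} + \frac{15555 \frac{1}{\left(-188\right) 78}}{1 - 128} = \left(-28384\right) \frac{1}{26640} + \frac{15555 \frac{1}{-14664}}{1 - 128} = - \frac{1774}{1665} + \frac{15555 \left(- \frac{1}{14664}\right)}{-127} = - \frac{1774}{1665} - - \frac{5185}{620776} = - \frac{1774}{1665} + \frac{5185}{620776} = - \frac{1092623599}{1033592040}$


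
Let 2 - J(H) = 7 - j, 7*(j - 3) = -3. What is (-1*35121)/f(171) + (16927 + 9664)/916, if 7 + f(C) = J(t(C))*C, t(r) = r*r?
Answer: 18987428/169231 ≈ 112.20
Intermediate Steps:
j = 18/7 (j = 3 + (⅐)*(-3) = 3 - 3/7 = 18/7 ≈ 2.5714)
t(r) = r²
J(H) = -17/7 (J(H) = 2 - (7 - 1*18/7) = 2 - (7 - 18/7) = 2 - 1*31/7 = 2 - 31/7 = -17/7)
f(C) = -7 - 17*C/7
(-1*35121)/f(171) + (16927 + 9664)/916 = (-1*35121)/(-7 - 17/7*171) + (16927 + 9664)/916 = -35121/(-7 - 2907/7) + 26591*(1/916) = -35121/(-2956/7) + 26591/916 = -35121*(-7/2956) + 26591/916 = 245847/2956 + 26591/916 = 18987428/169231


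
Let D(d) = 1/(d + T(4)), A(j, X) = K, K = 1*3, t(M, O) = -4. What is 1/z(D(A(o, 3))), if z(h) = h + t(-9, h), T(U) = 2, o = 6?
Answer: -5/19 ≈ -0.26316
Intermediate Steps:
K = 3
A(j, X) = 3
D(d) = 1/(2 + d) (D(d) = 1/(d + 2) = 1/(2 + d))
z(h) = -4 + h (z(h) = h - 4 = -4 + h)
1/z(D(A(o, 3))) = 1/(-4 + 1/(2 + 3)) = 1/(-4 + 1/5) = 1/(-4 + ⅕) = 1/(-19/5) = -5/19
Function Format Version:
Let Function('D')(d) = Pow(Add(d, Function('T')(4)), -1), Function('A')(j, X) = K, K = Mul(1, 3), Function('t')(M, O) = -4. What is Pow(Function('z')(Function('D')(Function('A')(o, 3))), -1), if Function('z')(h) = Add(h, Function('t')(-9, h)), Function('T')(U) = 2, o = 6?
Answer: Rational(-5, 19) ≈ -0.26316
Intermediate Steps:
K = 3
Function('A')(j, X) = 3
Function('D')(d) = Pow(Add(2, d), -1) (Function('D')(d) = Pow(Add(d, 2), -1) = Pow(Add(2, d), -1))
Function('z')(h) = Add(-4, h) (Function('z')(h) = Add(h, -4) = Add(-4, h))
Pow(Function('z')(Function('D')(Function('A')(o, 3))), -1) = Pow(Add(-4, Pow(Add(2, 3), -1)), -1) = Pow(Add(-4, Pow(5, -1)), -1) = Pow(Add(-4, Rational(1, 5)), -1) = Pow(Rational(-19, 5), -1) = Rational(-5, 19)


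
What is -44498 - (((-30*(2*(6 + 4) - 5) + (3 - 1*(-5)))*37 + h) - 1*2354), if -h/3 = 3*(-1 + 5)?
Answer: -25754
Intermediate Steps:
h = -36 (h = -9*(-1 + 5) = -9*4 = -3*12 = -36)
-44498 - (((-30*(2*(6 + 4) - 5) + (3 - 1*(-5)))*37 + h) - 1*2354) = -44498 - (((-30*(2*(6 + 4) - 5) + (3 - 1*(-5)))*37 - 36) - 1*2354) = -44498 - (((-30*(2*10 - 5) + (3 + 5))*37 - 36) - 2354) = -44498 - (((-30*(20 - 5) + 8)*37 - 36) - 2354) = -44498 - (((-30*15 + 8)*37 - 36) - 2354) = -44498 - (((-5*90 + 8)*37 - 36) - 2354) = -44498 - (((-450 + 8)*37 - 36) - 2354) = -44498 - ((-442*37 - 36) - 2354) = -44498 - ((-16354 - 36) - 2354) = -44498 - (-16390 - 2354) = -44498 - 1*(-18744) = -44498 + 18744 = -25754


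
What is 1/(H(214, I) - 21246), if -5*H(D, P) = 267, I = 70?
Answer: -5/106497 ≈ -4.6950e-5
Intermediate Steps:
H(D, P) = -267/5 (H(D, P) = -⅕*267 = -267/5)
1/(H(214, I) - 21246) = 1/(-267/5 - 21246) = 1/(-106497/5) = -5/106497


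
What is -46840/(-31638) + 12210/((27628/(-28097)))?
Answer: -2713144110635/218523666 ≈ -12416.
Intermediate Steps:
-46840/(-31638) + 12210/((27628/(-28097))) = -46840*(-1/31638) + 12210/((27628*(-1/28097))) = 23420/15819 + 12210/(-27628/28097) = 23420/15819 + 12210*(-28097/27628) = 23420/15819 - 171532185/13814 = -2713144110635/218523666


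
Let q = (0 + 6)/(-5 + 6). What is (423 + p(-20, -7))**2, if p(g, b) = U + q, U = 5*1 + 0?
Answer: 188356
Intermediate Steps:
U = 5 (U = 5 + 0 = 5)
q = 6 (q = 6/1 = 6*1 = 6)
p(g, b) = 11 (p(g, b) = 5 + 6 = 11)
(423 + p(-20, -7))**2 = (423 + 11)**2 = 434**2 = 188356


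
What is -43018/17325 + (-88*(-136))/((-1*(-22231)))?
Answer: -68089778/35013825 ≈ -1.9447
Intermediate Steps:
-43018/17325 + (-88*(-136))/((-1*(-22231))) = -43018*1/17325 + 11968/22231 = -43018/17325 + 11968*(1/22231) = -43018/17325 + 1088/2021 = -68089778/35013825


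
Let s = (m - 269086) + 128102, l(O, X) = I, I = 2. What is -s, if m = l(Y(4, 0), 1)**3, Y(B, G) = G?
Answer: 140976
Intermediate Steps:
l(O, X) = 2
m = 8 (m = 2**3 = 8)
s = -140976 (s = (8 - 269086) + 128102 = -269078 + 128102 = -140976)
-s = -1*(-140976) = 140976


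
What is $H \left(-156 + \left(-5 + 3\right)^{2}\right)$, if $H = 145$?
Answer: $-22040$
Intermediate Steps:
$H \left(-156 + \left(-5 + 3\right)^{2}\right) = 145 \left(-156 + \left(-5 + 3\right)^{2}\right) = 145 \left(-156 + \left(-2\right)^{2}\right) = 145 \left(-156 + 4\right) = 145 \left(-152\right) = -22040$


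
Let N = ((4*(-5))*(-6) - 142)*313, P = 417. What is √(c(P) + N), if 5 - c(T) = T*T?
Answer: I*√180770 ≈ 425.17*I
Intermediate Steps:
c(T) = 5 - T² (c(T) = 5 - T*T = 5 - T²)
N = -6886 (N = (-20*(-6) - 142)*313 = (120 - 142)*313 = -22*313 = -6886)
√(c(P) + N) = √((5 - 1*417²) - 6886) = √((5 - 1*173889) - 6886) = √((5 - 173889) - 6886) = √(-173884 - 6886) = √(-180770) = I*√180770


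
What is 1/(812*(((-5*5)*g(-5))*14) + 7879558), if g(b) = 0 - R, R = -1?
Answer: 1/7595358 ≈ 1.3166e-7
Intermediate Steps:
g(b) = 1 (g(b) = 0 - 1*(-1) = 0 + 1 = 1)
1/(812*(((-5*5)*g(-5))*14) + 7879558) = 1/(812*((-5*5*1)*14) + 7879558) = 1/(812*(-25*1*14) + 7879558) = 1/(812*(-25*14) + 7879558) = 1/(812*(-350) + 7879558) = 1/(-284200 + 7879558) = 1/7595358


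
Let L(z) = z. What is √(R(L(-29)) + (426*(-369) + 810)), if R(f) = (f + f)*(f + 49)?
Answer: 2*I*√39386 ≈ 396.92*I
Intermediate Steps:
R(f) = 2*f*(49 + f) (R(f) = (2*f)*(49 + f) = 2*f*(49 + f))
√(R(L(-29)) + (426*(-369) + 810)) = √(2*(-29)*(49 - 29) + (426*(-369) + 810)) = √(2*(-29)*20 + (-157194 + 810)) = √(-1160 - 156384) = √(-157544) = 2*I*√39386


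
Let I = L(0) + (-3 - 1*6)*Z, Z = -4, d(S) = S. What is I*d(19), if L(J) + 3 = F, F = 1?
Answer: 646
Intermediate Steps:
L(J) = -2 (L(J) = -3 + 1 = -2)
I = 34 (I = -2 + (-3 - 1*6)*(-4) = -2 + (-3 - 6)*(-4) = -2 - 9*(-4) = -2 + 36 = 34)
I*d(19) = 34*19 = 646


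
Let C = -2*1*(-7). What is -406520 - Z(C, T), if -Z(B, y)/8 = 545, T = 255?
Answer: -402160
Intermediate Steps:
C = 14 (C = -2*(-7) = 14)
Z(B, y) = -4360 (Z(B, y) = -8*545 = -4360)
-406520 - Z(C, T) = -406520 - 1*(-4360) = -406520 + 4360 = -402160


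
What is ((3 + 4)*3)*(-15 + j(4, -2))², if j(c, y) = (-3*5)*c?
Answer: 118125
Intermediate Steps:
j(c, y) = -15*c
((3 + 4)*3)*(-15 + j(4, -2))² = ((3 + 4)*3)*(-15 - 15*4)² = (7*3)*(-15 - 60)² = 21*(-75)² = 21*5625 = 118125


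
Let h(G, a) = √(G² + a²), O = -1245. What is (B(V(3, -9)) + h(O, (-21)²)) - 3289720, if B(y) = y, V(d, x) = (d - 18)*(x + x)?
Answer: -3289450 + 3*√193834 ≈ -3.2881e+6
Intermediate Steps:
V(d, x) = 2*x*(-18 + d) (V(d, x) = (-18 + d)*(2*x) = 2*x*(-18 + d))
(B(V(3, -9)) + h(O, (-21)²)) - 3289720 = (2*(-9)*(-18 + 3) + √((-1245)² + ((-21)²)²)) - 3289720 = (2*(-9)*(-15) + √(1550025 + 441²)) - 3289720 = (270 + √(1550025 + 194481)) - 3289720 = (270 + √1744506) - 3289720 = (270 + 3*√193834) - 3289720 = -3289450 + 3*√193834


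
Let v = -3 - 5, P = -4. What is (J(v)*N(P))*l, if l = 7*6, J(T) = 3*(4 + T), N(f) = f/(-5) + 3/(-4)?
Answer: -126/5 ≈ -25.200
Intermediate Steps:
v = -8
N(f) = -¾ - f/5 (N(f) = f*(-⅕) + 3*(-¼) = -f/5 - ¾ = -¾ - f/5)
J(T) = 12 + 3*T
l = 42
(J(v)*N(P))*l = ((12 + 3*(-8))*(-¾ - ⅕*(-4)))*42 = ((12 - 24)*(-¾ + ⅘))*42 = -12*1/20*42 = -⅗*42 = -126/5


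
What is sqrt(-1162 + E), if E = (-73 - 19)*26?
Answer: I*sqrt(3554) ≈ 59.615*I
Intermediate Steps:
E = -2392 (E = -92*26 = -2392)
sqrt(-1162 + E) = sqrt(-1162 - 2392) = sqrt(-3554) = I*sqrt(3554)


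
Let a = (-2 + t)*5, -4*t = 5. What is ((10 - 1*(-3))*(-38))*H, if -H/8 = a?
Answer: -64220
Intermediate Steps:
t = -5/4 (t = -¼*5 = -5/4 ≈ -1.2500)
a = -65/4 (a = (-2 - 5/4)*5 = -13/4*5 = -65/4 ≈ -16.250)
H = 130 (H = -8*(-65/4) = 130)
((10 - 1*(-3))*(-38))*H = ((10 - 1*(-3))*(-38))*130 = ((10 + 3)*(-38))*130 = (13*(-38))*130 = -494*130 = -64220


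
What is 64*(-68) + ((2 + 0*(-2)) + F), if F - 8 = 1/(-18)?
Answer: -78157/18 ≈ -4342.1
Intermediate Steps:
F = 143/18 (F = 8 + 1/(-18) = 8 - 1/18 = 143/18 ≈ 7.9444)
64*(-68) + ((2 + 0*(-2)) + F) = 64*(-68) + ((2 + 0*(-2)) + 143/18) = -4352 + ((2 + 0) + 143/18) = -4352 + (2 + 143/18) = -4352 + 179/18 = -78157/18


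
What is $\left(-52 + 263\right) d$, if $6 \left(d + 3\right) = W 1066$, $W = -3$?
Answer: $-113096$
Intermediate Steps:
$d = -536$ ($d = -3 + \frac{\left(-3\right) 1066}{6} = -3 + \frac{1}{6} \left(-3198\right) = -3 - 533 = -536$)
$\left(-52 + 263\right) d = \left(-52 + 263\right) \left(-536\right) = 211 \left(-536\right) = -113096$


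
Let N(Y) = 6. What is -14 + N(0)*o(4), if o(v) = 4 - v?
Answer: -14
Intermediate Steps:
-14 + N(0)*o(4) = -14 + 6*(4 - 1*4) = -14 + 6*(4 - 4) = -14 + 6*0 = -14 + 0 = -14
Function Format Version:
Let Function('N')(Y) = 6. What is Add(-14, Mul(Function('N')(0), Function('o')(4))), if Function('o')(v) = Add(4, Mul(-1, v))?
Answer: -14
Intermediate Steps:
Add(-14, Mul(Function('N')(0), Function('o')(4))) = Add(-14, Mul(6, Add(4, Mul(-1, 4)))) = Add(-14, Mul(6, Add(4, -4))) = Add(-14, Mul(6, 0)) = Add(-14, 0) = -14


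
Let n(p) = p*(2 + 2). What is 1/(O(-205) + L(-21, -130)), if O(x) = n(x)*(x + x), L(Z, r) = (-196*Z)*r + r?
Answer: -1/199010 ≈ -5.0249e-6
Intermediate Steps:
L(Z, r) = r - 196*Z*r (L(Z, r) = -196*Z*r + r = r - 196*Z*r)
n(p) = 4*p (n(p) = p*4 = 4*p)
O(x) = 8*x**2 (O(x) = (4*x)*(x + x) = (4*x)*(2*x) = 8*x**2)
1/(O(-205) + L(-21, -130)) = 1/(8*(-205)**2 - 130*(1 - 196*(-21))) = 1/(8*42025 - 130*(1 + 4116)) = 1/(336200 - 130*4117) = 1/(336200 - 535210) = 1/(-199010) = -1/199010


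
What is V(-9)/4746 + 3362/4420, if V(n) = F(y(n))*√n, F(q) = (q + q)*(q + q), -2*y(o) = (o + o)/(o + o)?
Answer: 1681/2210 + I/1582 ≈ 0.76063 + 0.00063211*I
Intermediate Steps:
y(o) = -½ (y(o) = -(o + o)/(2*(o + o)) = -2*o/(2*(2*o)) = -2*o*1/(2*o)/2 = -½*1 = -½)
F(q) = 4*q² (F(q) = (2*q)*(2*q) = 4*q²)
V(n) = √n (V(n) = (4*(-½)²)*√n = (4*(¼))*√n = 1*√n = √n)
V(-9)/4746 + 3362/4420 = √(-9)/4746 + 3362/4420 = (3*I)*(1/4746) + 3362*(1/4420) = I/1582 + 1681/2210 = 1681/2210 + I/1582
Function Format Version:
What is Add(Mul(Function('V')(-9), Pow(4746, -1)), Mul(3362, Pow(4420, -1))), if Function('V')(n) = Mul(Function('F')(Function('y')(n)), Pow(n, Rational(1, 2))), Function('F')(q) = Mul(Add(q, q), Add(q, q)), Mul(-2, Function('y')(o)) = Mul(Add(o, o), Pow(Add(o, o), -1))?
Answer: Add(Rational(1681, 2210), Mul(Rational(1, 1582), I)) ≈ Add(0.76063, Mul(0.00063211, I))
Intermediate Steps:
Function('y')(o) = Rational(-1, 2) (Function('y')(o) = Mul(Rational(-1, 2), Mul(Add(o, o), Pow(Add(o, o), -1))) = Mul(Rational(-1, 2), Mul(Mul(2, o), Pow(Mul(2, o), -1))) = Mul(Rational(-1, 2), Mul(Mul(2, o), Mul(Rational(1, 2), Pow(o, -1)))) = Mul(Rational(-1, 2), 1) = Rational(-1, 2))
Function('F')(q) = Mul(4, Pow(q, 2)) (Function('F')(q) = Mul(Mul(2, q), Mul(2, q)) = Mul(4, Pow(q, 2)))
Function('V')(n) = Pow(n, Rational(1, 2)) (Function('V')(n) = Mul(Mul(4, Pow(Rational(-1, 2), 2)), Pow(n, Rational(1, 2))) = Mul(Mul(4, Rational(1, 4)), Pow(n, Rational(1, 2))) = Mul(1, Pow(n, Rational(1, 2))) = Pow(n, Rational(1, 2)))
Add(Mul(Function('V')(-9), Pow(4746, -1)), Mul(3362, Pow(4420, -1))) = Add(Mul(Pow(-9, Rational(1, 2)), Pow(4746, -1)), Mul(3362, Pow(4420, -1))) = Add(Mul(Mul(3, I), Rational(1, 4746)), Mul(3362, Rational(1, 4420))) = Add(Mul(Rational(1, 1582), I), Rational(1681, 2210)) = Add(Rational(1681, 2210), Mul(Rational(1, 1582), I))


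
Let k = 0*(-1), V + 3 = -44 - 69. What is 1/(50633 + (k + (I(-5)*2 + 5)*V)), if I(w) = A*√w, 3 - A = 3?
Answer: 1/50053 ≈ 1.9979e-5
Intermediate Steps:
A = 0 (A = 3 - 1*3 = 3 - 3 = 0)
V = -116 (V = -3 + (-44 - 69) = -3 - 113 = -116)
k = 0
I(w) = 0 (I(w) = 0*√w = 0)
1/(50633 + (k + (I(-5)*2 + 5)*V)) = 1/(50633 + (0 + (0*2 + 5)*(-116))) = 1/(50633 + (0 + (0 + 5)*(-116))) = 1/(50633 + (0 + 5*(-116))) = 1/(50633 + (0 - 580)) = 1/(50633 - 580) = 1/50053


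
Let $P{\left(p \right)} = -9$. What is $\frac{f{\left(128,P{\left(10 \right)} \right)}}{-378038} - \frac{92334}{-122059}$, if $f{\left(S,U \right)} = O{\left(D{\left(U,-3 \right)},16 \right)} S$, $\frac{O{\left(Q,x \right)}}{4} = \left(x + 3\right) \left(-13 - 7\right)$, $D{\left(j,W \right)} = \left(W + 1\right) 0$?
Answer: $\frac{29326779866}{23071470121} \approx 1.2711$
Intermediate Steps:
$D{\left(j,W \right)} = 0$ ($D{\left(j,W \right)} = \left(1 + W\right) 0 = 0$)
$O{\left(Q,x \right)} = -240 - 80 x$ ($O{\left(Q,x \right)} = 4 \left(x + 3\right) \left(-13 - 7\right) = 4 \left(3 + x\right) \left(-20\right) = 4 \left(-60 - 20 x\right) = -240 - 80 x$)
$f{\left(S,U \right)} = - 1520 S$ ($f{\left(S,U \right)} = \left(-240 - 1280\right) S = - 1520 S$)
$\frac{f{\left(128,P{\left(10 \right)} \right)}}{-378038} - \frac{92334}{-122059} = \frac{\left(-1520\right) 128}{-378038} - \frac{92334}{-122059} = \left(-194560\right) \left(- \frac{1}{378038}\right) - - \frac{92334}{122059} = \frac{97280}{189019} + \frac{92334}{122059} = \frac{29326779866}{23071470121}$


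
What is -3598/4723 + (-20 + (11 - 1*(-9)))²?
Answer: -3598/4723 ≈ -0.76180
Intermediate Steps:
-3598/4723 + (-20 + (11 - 1*(-9)))² = -3598*1/4723 + (-20 + (11 + 9))² = -3598/4723 + (-20 + 20)² = -3598/4723 + 0² = -3598/4723 + 0 = -3598/4723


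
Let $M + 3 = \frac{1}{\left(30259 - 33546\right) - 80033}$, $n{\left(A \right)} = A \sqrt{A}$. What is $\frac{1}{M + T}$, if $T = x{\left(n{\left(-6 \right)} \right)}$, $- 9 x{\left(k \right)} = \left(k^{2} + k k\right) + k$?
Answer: $- \frac{249960 i}{- 11248197 i + 166640 \sqrt{6}} \approx 0.022193 - 0.00080536 i$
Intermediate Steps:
$n{\left(A \right)} = A^{\frac{3}{2}}$
$x{\left(k \right)} = - \frac{2 k^{2}}{9} - \frac{k}{9}$ ($x{\left(k \right)} = - \frac{\left(k^{2} + k k\right) + k}{9} = - \frac{\left(k^{2} + k^{2}\right) + k}{9} = - \frac{2 k^{2} + k}{9} = - \frac{k + 2 k^{2}}{9} = - \frac{2 k^{2}}{9} - \frac{k}{9}$)
$T = \frac{2 i \sqrt{6} \left(1 - 12 i \sqrt{6}\right)}{3}$ ($T = - \frac{\left(-6\right)^{\frac{3}{2}} \left(1 + 2 \left(-6\right)^{\frac{3}{2}}\right)}{9} = - \frac{- 6 i \sqrt{6} \left(1 + 2 \left(- 6 i \sqrt{6}\right)\right)}{9} = - \frac{- 6 i \sqrt{6} \left(1 - 12 i \sqrt{6}\right)}{9} = \frac{2 i \sqrt{6} \left(1 - 12 i \sqrt{6}\right)}{3} \approx 48.0 + 1.633 i$)
$M = - \frac{249961}{83320}$ ($M = -3 + \frac{1}{\left(30259 - 33546\right) - 80033} = -3 + \frac{1}{-3287 - 80033} = -3 + \frac{1}{-83320} = -3 - \frac{1}{83320} = - \frac{249961}{83320} \approx -3.0$)
$\frac{1}{M + T} = \frac{1}{- \frac{249961}{83320} + \left(48 + \frac{2 i \sqrt{6}}{3}\right)} = \frac{1}{\frac{3749399}{83320} + \frac{2 i \sqrt{6}}{3}}$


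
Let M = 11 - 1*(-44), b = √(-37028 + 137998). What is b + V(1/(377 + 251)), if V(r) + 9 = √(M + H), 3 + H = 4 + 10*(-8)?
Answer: -9 + √100970 + 2*I*√6 ≈ 308.76 + 4.899*I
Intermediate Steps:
b = √100970 ≈ 317.76
H = -79 (H = -3 + (4 + 10*(-8)) = -3 + (4 - 80) = -3 - 76 = -79)
M = 55 (M = 11 + 44 = 55)
V(r) = -9 + 2*I*√6 (V(r) = -9 + √(55 - 79) = -9 + √(-24) = -9 + 2*I*√6)
b + V(1/(377 + 251)) = √100970 + (-9 + 2*I*√6) = -9 + √100970 + 2*I*√6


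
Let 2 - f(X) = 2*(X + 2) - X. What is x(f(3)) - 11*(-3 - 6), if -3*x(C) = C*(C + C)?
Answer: 247/3 ≈ 82.333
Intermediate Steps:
f(X) = -2 - X (f(X) = 2 - (2*(X + 2) - X) = 2 - (2*(2 + X) - X) = 2 - ((4 + 2*X) - X) = 2 - (4 + X) = 2 + (-4 - X) = -2 - X)
x(C) = -2*C**2/3 (x(C) = -C*(C + C)/3 = -C*2*C/3 = -2*C**2/3)
x(f(3)) - 11*(-3 - 6) = -2*(-2 - 1*3)**2/3 - 11*(-3 - 6) = -2*(-2 - 3)**2/3 - 11*(-9) = -2/3*(-5)**2 - 1*(-99) = -2/3*25 + 99 = -50/3 + 99 = 247/3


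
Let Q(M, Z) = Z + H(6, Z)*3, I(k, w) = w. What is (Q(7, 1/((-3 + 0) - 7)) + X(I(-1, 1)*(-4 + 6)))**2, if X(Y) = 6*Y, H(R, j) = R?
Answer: 89401/100 ≈ 894.01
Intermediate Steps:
Q(M, Z) = 18 + Z (Q(M, Z) = Z + 6*3 = Z + 18 = 18 + Z)
(Q(7, 1/((-3 + 0) - 7)) + X(I(-1, 1)*(-4 + 6)))**2 = ((18 + 1/((-3 + 0) - 7)) + 6*(1*(-4 + 6)))**2 = ((18 + 1/(-3 - 7)) + 6*(1*2))**2 = ((18 + 1/(-10)) + 6*2)**2 = ((18 - 1/10) + 12)**2 = (179/10 + 12)**2 = (299/10)**2 = 89401/100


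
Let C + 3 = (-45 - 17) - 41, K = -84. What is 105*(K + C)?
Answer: -19950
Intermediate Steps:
C = -106 (C = -3 + ((-45 - 17) - 41) = -3 + (-62 - 41) = -3 - 103 = -106)
105*(K + C) = 105*(-84 - 106) = 105*(-190) = -19950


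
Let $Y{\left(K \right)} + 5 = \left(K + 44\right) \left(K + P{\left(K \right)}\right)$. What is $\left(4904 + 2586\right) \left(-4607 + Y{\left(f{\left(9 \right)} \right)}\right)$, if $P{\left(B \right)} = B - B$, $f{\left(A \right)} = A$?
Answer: $-30971150$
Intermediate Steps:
$P{\left(B \right)} = 0$
$Y{\left(K \right)} = -5 + K \left(44 + K\right)$ ($Y{\left(K \right)} = -5 + \left(K + 44\right) \left(K + 0\right) = -5 + \left(44 + K\right) K = -5 + K \left(44 + K\right)$)
$\left(4904 + 2586\right) \left(-4607 + Y{\left(f{\left(9 \right)} \right)}\right) = \left(4904 + 2586\right) \left(-4607 + \left(-5 + 9^{2} + 44 \cdot 9\right)\right) = 7490 \left(-4607 + \left(-5 + 81 + 396\right)\right) = 7490 \left(-4607 + 472\right) = 7490 \left(-4135\right) = -30971150$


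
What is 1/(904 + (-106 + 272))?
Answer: 1/1070 ≈ 0.00093458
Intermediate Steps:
1/(904 + (-106 + 272)) = 1/(904 + 166) = 1/1070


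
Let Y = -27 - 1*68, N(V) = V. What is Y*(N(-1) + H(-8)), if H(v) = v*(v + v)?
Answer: -12065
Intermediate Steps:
H(v) = 2*v² (H(v) = v*(2*v) = 2*v²)
Y = -95 (Y = -27 - 68 = -95)
Y*(N(-1) + H(-8)) = -95*(-1 + 2*(-8)²) = -95*(-1 + 2*64) = -95*(-1 + 128) = -95*127 = -12065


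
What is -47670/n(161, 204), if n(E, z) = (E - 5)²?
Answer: -7945/4056 ≈ -1.9588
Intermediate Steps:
n(E, z) = (-5 + E)²
-47670/n(161, 204) = -47670/(-5 + 161)² = -47670/(156²) = -47670/24336 = -47670*1/24336 = -7945/4056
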